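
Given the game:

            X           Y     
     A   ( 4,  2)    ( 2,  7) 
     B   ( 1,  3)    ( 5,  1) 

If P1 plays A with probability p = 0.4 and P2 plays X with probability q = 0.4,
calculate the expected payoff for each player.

E[P1] = 3.16, E[P2] = 3.08

Work:
E[P1] = p·q·π₁(A,X) + p·(1-q)·π₁(A,Y) + (1-p)·q·π₁(B,X) + (1-p)·(1-q)·π₁(B,Y)
= 0.4·0.4·4 + 0.4·0.6·2 + 0.6·0.4·1 + 0.6·0.6·5
= 3.16

E[P2] = 3.08 (similar calculation)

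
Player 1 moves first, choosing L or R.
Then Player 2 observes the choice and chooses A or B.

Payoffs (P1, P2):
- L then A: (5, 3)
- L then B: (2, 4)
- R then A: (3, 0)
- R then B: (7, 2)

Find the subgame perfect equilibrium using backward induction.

P1 plays R, P2 plays B after L and B after R; Payoff (7, 2)

Work:
Backward induction:
After L: P2 chooses B → P1 gets 2
After R: P2 chooses B → P1 gets 7
P1 chooses R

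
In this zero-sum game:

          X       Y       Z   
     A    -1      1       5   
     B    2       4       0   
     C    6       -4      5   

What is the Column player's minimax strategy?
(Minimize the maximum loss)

Column should play Y, value = 4

Work:
Column player minimizes Row's maximum payoff:
Column X: max payoff to Row = 6
Column Y: max payoff to Row = 4
Column Z: max payoff to Row = 5
Minimum is 4, achieved by column Y.
Minimax strategy: Y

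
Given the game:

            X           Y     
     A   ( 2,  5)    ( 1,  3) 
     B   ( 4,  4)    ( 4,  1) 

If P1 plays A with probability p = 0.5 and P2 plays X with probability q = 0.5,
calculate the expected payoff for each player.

E[P1] = 2.75, E[P2] = 3.25

Work:
E[P1] = p·q·π₁(A,X) + p·(1-q)·π₁(A,Y) + (1-p)·q·π₁(B,X) + (1-p)·(1-q)·π₁(B,Y)
= 0.5·0.5·2 + 0.5·0.5·1 + 0.5·0.5·4 + 0.5·0.5·4
= 2.75

E[P2] = 3.25 (similar calculation)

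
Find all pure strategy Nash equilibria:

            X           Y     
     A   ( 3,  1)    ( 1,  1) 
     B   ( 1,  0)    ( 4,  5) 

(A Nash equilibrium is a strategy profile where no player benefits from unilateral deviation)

Nash equilibrium: (A, X), (B, Y)

Work:
Best responses:
  P1 vs X: payoffs [3, 1] → best response A (payoff 3)
  P1 vs Y: payoffs [1, 4] → best response B (payoff 4)
  P2 vs A: payoffs [1, 1] → best response X/Y (payoff 1)
  P2 vs B: payoffs [0, 5] → best response Y (payoff 5)
Mutual best responses: (A,X), (B,Y) → Nash equilibria.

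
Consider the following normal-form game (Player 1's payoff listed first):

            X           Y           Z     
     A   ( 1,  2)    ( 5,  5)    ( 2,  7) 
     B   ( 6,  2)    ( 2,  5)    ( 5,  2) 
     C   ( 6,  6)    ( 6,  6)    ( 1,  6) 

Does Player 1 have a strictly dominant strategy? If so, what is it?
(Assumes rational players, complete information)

No strictly dominant strategy exists for Player 1

Work:
A strategy strictly dominates another if it gives a strictly higher payoff against every opponent action. Compare each pair of P1's strategies column-by-column:
  A vs B: [1 vs 6, 5 vs 2, 2 vs 5] → A does not strictly dominate B (column X: 1 ≤ 6)
  A vs C: [1 vs 6, 5 vs 6, 2 vs 1] → A does not strictly dominate C (column X: 1 ≤ 6)
  B vs A: [6 vs 1, 2 vs 5, 5 vs 2] → B does not strictly dominate A (column Y: 2 ≤ 5)
  B vs C: [6 vs 6, 2 vs 6, 5 vs 1] → B does not strictly dominate C (column X: 6 ≤ 6)
  C vs A: [6 vs 1, 6 vs 5, 1 vs 2] → C does not strictly dominate A (column Z: 1 ≤ 2)
  C vs B: [6 vs 6, 6 vs 2, 1 vs 5] → C does not strictly dominate B (column X: 6 ≤ 6)
No single strategy strictly dominates all others → no strictly dominant strategy.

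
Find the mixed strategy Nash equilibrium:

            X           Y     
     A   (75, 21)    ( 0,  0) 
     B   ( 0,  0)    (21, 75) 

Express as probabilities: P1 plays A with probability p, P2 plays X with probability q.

p = 0.7812, q = 0.2188

Work:
Find probabilities that make opponent indifferent:
P2 chooses q to make P1 indifferent between A and B
P1 chooses p to make P2 indifferent between X and Y
Mixed NE: P1 plays (A: 0.7812, B: 0.2188), P2 plays (X: 0.2188, Y: 0.7812)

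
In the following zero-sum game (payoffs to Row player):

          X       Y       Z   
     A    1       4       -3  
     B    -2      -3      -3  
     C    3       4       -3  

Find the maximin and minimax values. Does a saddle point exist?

Maximin = -3, Minimax = -3, Saddle: True

Work:
Row minimums: [-3, -3, -3] → maximin = -3
Column maximums: [3, 4, -3] → minimax = -3
Saddle point exists! Game value = -3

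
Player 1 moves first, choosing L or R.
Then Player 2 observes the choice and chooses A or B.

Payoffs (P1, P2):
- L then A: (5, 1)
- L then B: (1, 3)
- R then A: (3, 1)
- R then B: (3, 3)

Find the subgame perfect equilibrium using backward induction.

P1 plays R, P2 plays B after L and B after R; Payoff (3, 3)

Work:
Backward induction:
After L: P2 chooses B → P1 gets 1
After R: P2 chooses B → P1 gets 3
P1 chooses R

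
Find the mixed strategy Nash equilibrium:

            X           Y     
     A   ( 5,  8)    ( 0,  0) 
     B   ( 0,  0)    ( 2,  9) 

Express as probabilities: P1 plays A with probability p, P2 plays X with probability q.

p = 0.5294, q = 0.2857

Work:
Find probabilities that make opponent indifferent:
P2 chooses q to make P1 indifferent between A and B
P1 chooses p to make P2 indifferent between X and Y
Mixed NE: P1 plays (A: 0.5294, B: 0.4706), P2 plays (X: 0.2857, Y: 0.7143)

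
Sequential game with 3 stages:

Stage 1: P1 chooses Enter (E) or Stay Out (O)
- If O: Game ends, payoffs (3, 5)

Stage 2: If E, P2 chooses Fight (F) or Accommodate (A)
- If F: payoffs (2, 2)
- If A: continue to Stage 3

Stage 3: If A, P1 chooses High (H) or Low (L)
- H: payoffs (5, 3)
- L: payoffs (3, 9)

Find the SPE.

SPE: (E, A, H); Outcome (5, 3)

Work:
Stage 3: P1 chooses H (5 vs 3)
Stage 2: P2: F->2, A->3 (anticipating H). Choose A
Stage 1: P1: O->3, E->5 (anticipating A, H). Choose E
SPE path: E -> A -> H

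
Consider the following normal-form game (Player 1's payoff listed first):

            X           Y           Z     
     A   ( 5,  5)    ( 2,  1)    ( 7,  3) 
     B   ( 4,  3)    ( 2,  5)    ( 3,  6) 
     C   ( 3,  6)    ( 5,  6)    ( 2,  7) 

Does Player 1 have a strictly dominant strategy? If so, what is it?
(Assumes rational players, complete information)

No strictly dominant strategy exists for Player 1

Work:
A strategy strictly dominates another if it gives a strictly higher payoff against every opponent action. Compare each pair of P1's strategies column-by-column:
  A vs B: [5 vs 4, 2 vs 2, 7 vs 3] → A does not strictly dominate B (column Y: 2 ≤ 2)
  A vs C: [5 vs 3, 2 vs 5, 7 vs 2] → A does not strictly dominate C (column Y: 2 ≤ 5)
  B vs A: [4 vs 5, 2 vs 2, 3 vs 7] → B does not strictly dominate A (column X: 4 ≤ 5)
  B vs C: [4 vs 3, 2 vs 5, 3 vs 2] → B does not strictly dominate C (column Y: 2 ≤ 5)
  C vs A: [3 vs 5, 5 vs 2, 2 vs 7] → C does not strictly dominate A (column X: 3 ≤ 5)
  C vs B: [3 vs 4, 5 vs 2, 2 vs 3] → C does not strictly dominate B (column X: 3 ≤ 4)
No single strategy strictly dominates all others → no strictly dominant strategy.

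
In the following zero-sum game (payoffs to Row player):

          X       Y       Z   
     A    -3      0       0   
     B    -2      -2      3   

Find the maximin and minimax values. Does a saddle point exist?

Maximin = -2, Minimax = -2, Saddle: True

Work:
Row minimums: [-3, -2] → maximin = -2
Column maximums: [-2, 0, 3] → minimax = -2
Saddle point exists! Game value = -2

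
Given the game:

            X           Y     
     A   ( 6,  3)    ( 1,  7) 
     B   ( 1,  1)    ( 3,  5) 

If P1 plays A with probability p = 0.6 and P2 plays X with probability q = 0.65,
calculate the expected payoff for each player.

E[P1] = 3.23, E[P2] = 3.6

Work:
E[P1] = p·q·π₁(A,X) + p·(1-q)·π₁(A,Y) + (1-p)·q·π₁(B,X) + (1-p)·(1-q)·π₁(B,Y)
= 0.6·0.65·6 + 0.6·0.35·1 + 0.4·0.65·1 + 0.4·0.35·3
= 3.23

E[P2] = 3.6 (similar calculation)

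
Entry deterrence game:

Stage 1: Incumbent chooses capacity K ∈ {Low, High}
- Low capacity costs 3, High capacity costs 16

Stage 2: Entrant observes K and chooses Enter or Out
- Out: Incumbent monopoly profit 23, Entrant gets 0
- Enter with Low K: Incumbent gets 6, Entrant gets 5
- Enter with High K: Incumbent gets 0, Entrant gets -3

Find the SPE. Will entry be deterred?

SPE: (High, Enter|Low, Out|High); Entry deterred. Incumbent net profit = 7

Work:
After Low K: Entrant enters (5 > 0)
After High K: Entrant stays out (-3 < 0)
Incumbent: Low → 6−3=3, High → 23−16=7
Incumbent chooses High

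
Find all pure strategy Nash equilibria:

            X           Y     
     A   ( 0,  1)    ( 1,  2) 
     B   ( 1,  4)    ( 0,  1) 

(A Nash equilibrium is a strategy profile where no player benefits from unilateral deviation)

Nash equilibrium: (A, Y), (B, X)

Work:
Best responses:
  P1 vs X: payoffs [0, 1] → best response B (payoff 1)
  P1 vs Y: payoffs [1, 0] → best response A (payoff 1)
  P2 vs A: payoffs [1, 2] → best response Y (payoff 2)
  P2 vs B: payoffs [4, 1] → best response X (payoff 4)
Mutual best responses: (A,Y), (B,X) → Nash equilibria.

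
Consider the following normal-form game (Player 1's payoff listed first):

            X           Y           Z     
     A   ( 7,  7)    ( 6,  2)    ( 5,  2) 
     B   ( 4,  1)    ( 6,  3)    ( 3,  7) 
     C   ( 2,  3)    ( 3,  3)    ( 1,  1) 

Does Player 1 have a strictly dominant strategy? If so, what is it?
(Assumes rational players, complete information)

No strictly dominant strategy exists for Player 1

Work:
A strategy strictly dominates another if it gives a strictly higher payoff against every opponent action. Compare each pair of P1's strategies column-by-column:
  A vs B: [7 vs 4, 6 vs 6, 5 vs 3] → A does not strictly dominate B (column Y: 6 ≤ 6)
  A vs C: [7 vs 2, 6 vs 3, 5 vs 1] → A strictly dominates C
  B vs A: [4 vs 7, 6 vs 6, 3 vs 5] → B does not strictly dominate A (column X: 4 ≤ 7)
  B vs C: [4 vs 2, 6 vs 3, 3 vs 1] → B strictly dominates C
  C vs A: [2 vs 7, 3 vs 6, 1 vs 5] → C does not strictly dominate A (column X: 2 ≤ 7)
  C vs B: [2 vs 4, 3 vs 6, 1 vs 3] → C does not strictly dominate B (column X: 2 ≤ 4)
No single strategy strictly dominates all others → no strictly dominant strategy.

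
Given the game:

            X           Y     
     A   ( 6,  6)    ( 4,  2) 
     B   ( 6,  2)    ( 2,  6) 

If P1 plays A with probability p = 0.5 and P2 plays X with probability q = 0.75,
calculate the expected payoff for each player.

E[P1] = 5.25, E[P2] = 4.0

Work:
E[P1] = p·q·π₁(A,X) + p·(1-q)·π₁(A,Y) + (1-p)·q·π₁(B,X) + (1-p)·(1-q)·π₁(B,Y)
= 0.5·0.75·6 + 0.5·0.25·4 + 0.5·0.75·6 + 0.5·0.25·2
= 5.25

E[P2] = 4.0 (similar calculation)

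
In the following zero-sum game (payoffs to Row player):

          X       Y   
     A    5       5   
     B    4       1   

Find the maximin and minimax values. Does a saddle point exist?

Maximin = 5, Minimax = 5, Saddle: True

Work:
Row minimums: [5, 1] → maximin = 5
Column maximums: [5, 5] → minimax = 5
Saddle point exists! Game value = 5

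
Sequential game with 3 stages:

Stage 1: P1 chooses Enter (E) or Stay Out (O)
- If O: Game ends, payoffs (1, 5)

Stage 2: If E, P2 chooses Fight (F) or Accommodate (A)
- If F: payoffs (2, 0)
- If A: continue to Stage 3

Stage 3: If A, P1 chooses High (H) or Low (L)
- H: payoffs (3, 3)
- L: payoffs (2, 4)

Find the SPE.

SPE: (E, A, H); Outcome (3, 3)

Work:
Stage 3: P1 chooses H (3 vs 2)
Stage 2: P2: F->0, A->3 (anticipating H). Choose A
Stage 1: P1: O->1, E->3 (anticipating A, H). Choose E
SPE path: E -> A -> H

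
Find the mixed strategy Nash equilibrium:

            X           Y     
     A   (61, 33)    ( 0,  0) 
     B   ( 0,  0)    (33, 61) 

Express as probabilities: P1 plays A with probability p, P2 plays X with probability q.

p = 0.6489, q = 0.3511

Work:
Find probabilities that make opponent indifferent:
P2 chooses q to make P1 indifferent between A and B
P1 chooses p to make P2 indifferent between X and Y
Mixed NE: P1 plays (A: 0.6489, B: 0.3511), P2 plays (X: 0.3511, Y: 0.6489)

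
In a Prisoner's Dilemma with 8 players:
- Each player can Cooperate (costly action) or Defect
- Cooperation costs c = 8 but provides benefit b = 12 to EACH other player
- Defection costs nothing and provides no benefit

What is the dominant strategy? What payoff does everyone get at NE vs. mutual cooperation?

Dominant: Defect; NE payoff = 0; Coop payoff = 76

Work:
Defect dominates (saves cost c = 8, benefit to others is external)
NE: All defect → everyone gets 0
If all cooperate: each receives (7)×12 - 8 = 76
Social dilemma: 76 > 0 but NE gives 0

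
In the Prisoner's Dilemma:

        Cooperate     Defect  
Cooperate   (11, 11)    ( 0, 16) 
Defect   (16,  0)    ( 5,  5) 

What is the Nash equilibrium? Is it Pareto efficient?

(Defect, Defect) is NE; not Pareto efficient

Work:
Defect dominates Cooperate for both players:
If P2 cooperates: Defect (16) > Cooperate (11)
If P2 defects: Defect (5) > Cooperate (0)
NE: (Defect, Defect) with payoff (5, 5)
But (Cooperate, Cooperate) = (11, 11) Pareto dominates (5, 5)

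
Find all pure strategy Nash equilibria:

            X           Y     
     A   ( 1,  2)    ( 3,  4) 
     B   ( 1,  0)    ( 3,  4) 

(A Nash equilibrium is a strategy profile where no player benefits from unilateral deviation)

Nash equilibrium: (A, Y), (B, Y)

Work:
Best responses:
  P1 vs X: payoffs [1, 1] → best response A/B (payoff 1)
  P1 vs Y: payoffs [3, 3] → best response A/B (payoff 3)
  P2 vs A: payoffs [2, 4] → best response Y (payoff 4)
  P2 vs B: payoffs [0, 4] → best response Y (payoff 4)
Mutual best responses: (A,Y), (B,Y) → Nash equilibria.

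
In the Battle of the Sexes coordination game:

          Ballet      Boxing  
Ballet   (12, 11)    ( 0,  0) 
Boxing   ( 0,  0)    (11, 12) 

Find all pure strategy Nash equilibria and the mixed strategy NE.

Pure NE: (Ballet, Ballet) and (Boxing, Boxing); Mixed NE: p = 0.5217, q = 0.4783

Work:
Check pure NE:
(Ballet, Ballet): (12, 11) - no unilateral deviation beneficial
(Boxing, Boxing): (11, 12) - no unilateral deviation beneficial
Mixed NE: P1 plays Ballet with p = 0.5217, P2 plays Ballet with q = 0.4783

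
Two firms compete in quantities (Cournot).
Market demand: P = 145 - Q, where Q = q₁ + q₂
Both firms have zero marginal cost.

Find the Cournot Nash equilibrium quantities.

q₁* = q₂* = 48.33; P* = 48.33

Work:
Profit: π_i = P·q_i = (a - q_i - q_j)·q_i
FOC: ∂π_i/∂q_i = a - 2q_i - q_j = 0
Reaction function: q_i = (145 - q_j)/2
Symmetry: q* = 145/3 = 48.33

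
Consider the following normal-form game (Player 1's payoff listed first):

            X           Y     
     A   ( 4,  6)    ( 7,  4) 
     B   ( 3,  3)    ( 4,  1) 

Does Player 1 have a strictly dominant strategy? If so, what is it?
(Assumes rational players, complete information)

Yes, Player 1's strictly dominant strategy is A

Work:
A strategy strictly dominates another if it gives a strictly higher payoff against every opponent action. Compare each pair of P1's strategies column-by-column:
  A vs B: [4 vs 3, 7 vs 4] → A strictly dominates B
  B vs A: [3 vs 4, 4 vs 7] → B does not strictly dominate A (column X: 3 ≤ 4)
A strictly dominates every other strategy → strictly dominant.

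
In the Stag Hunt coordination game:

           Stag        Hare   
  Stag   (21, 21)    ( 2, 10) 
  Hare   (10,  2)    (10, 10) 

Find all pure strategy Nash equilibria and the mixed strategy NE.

Pure NE: (Stag, Stag) and (Hare, Hare); Mixed NE: p = 0.4211, q = 0.4211

Work:
Check pure NE:
(Stag, Stag): (21, 21) - no unilateral deviation beneficial
(Hare, Hare): (10, 10) - no unilateral deviation beneficial
Mixed NE: P1 plays Stag with p = 0.4211, P2 plays Stag with q = 0.4211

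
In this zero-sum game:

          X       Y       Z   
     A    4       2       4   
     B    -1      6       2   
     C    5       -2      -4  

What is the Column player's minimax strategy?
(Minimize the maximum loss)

Column should play Z, value = 4

Work:
Column player minimizes Row's maximum payoff:
Column X: max payoff to Row = 5
Column Y: max payoff to Row = 6
Column Z: max payoff to Row = 4
Minimum is 4, achieved by column Z.
Minimax strategy: Z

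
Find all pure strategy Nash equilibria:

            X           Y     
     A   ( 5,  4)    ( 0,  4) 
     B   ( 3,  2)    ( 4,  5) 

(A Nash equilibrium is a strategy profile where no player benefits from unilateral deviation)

Nash equilibrium: (A, X), (B, Y)

Work:
Best responses:
  P1 vs X: payoffs [5, 3] → best response A (payoff 5)
  P1 vs Y: payoffs [0, 4] → best response B (payoff 4)
  P2 vs A: payoffs [4, 4] → best response X/Y (payoff 4)
  P2 vs B: payoffs [2, 5] → best response Y (payoff 5)
Mutual best responses: (A,X), (B,Y) → Nash equilibria.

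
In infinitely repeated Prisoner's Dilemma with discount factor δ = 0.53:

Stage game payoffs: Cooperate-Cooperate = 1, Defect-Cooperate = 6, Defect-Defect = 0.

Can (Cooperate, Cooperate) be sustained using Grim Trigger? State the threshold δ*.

δ* = 0.8333; since δ = 0.53 < 0.8333, cooperation cannot be sustained

Work:
For Grim Trigger:
Cooperate forever: 1/(1-δ)
Defect then punished: 6 + 0·δ/(1-δ)
Need: 1/(1-δ) ≥ 6 + 0·δ/(1-δ)
Solving: δ ≥ (T-R)/(T-P) = (6-1)/(6-0) = 0.8333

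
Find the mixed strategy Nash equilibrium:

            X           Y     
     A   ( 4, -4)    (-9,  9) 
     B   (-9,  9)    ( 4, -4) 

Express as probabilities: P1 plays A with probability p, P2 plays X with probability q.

p = 0.5, q = 0.5

Work:
Find probabilities that make opponent indifferent:
P2 chooses q to make P1 indifferent between A and B
P1 chooses p to make P2 indifferent between X and Y
Mixed NE: P1 plays (A: 0.5, B: 0.5), P2 plays (X: 0.5, Y: 0.5)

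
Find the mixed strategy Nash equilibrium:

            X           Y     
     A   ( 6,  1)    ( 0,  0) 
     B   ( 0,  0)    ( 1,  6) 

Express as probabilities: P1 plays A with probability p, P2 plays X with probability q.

p = 0.8571, q = 0.1429

Work:
Find probabilities that make opponent indifferent:
P2 chooses q to make P1 indifferent between A and B
P1 chooses p to make P2 indifferent between X and Y
Mixed NE: P1 plays (A: 0.8571, B: 0.1429), P2 plays (X: 0.1429, Y: 0.8571)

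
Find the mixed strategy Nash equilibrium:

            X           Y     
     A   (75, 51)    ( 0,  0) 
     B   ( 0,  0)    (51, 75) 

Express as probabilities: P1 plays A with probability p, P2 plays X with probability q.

p = 0.5952, q = 0.4048

Work:
Find probabilities that make opponent indifferent:
P2 chooses q to make P1 indifferent between A and B
P1 chooses p to make P2 indifferent between X and Y
Mixed NE: P1 plays (A: 0.5952, B: 0.4048), P2 plays (X: 0.4048, Y: 0.5952)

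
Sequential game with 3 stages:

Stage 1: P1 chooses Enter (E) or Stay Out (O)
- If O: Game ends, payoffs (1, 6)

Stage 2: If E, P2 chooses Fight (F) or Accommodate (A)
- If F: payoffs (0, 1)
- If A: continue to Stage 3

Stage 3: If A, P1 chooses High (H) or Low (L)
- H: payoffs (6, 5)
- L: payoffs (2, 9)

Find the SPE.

SPE: (E, A, H); Outcome (6, 5)

Work:
Stage 3: P1 chooses H (6 vs 2)
Stage 2: P2: F->1, A->5 (anticipating H). Choose A
Stage 1: P1: O->1, E->6 (anticipating A, H). Choose E
SPE path: E -> A -> H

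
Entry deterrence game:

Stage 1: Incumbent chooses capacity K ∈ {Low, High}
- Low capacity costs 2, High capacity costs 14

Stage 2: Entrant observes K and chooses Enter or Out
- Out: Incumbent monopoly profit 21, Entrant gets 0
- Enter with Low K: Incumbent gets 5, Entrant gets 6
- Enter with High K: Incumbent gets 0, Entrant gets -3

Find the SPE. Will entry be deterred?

SPE: (High, Enter|Low, Out|High); Entry deterred. Incumbent net profit = 7

Work:
After Low K: Entrant enters (6 > 0)
After High K: Entrant stays out (-3 < 0)
Incumbent: Low → 5−2=3, High → 21−14=7
Incumbent chooses High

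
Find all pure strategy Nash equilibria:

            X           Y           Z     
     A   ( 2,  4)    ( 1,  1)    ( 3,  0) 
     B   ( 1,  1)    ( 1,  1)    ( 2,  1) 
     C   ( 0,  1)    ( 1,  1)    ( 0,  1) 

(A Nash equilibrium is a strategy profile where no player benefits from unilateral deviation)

Nash equilibrium: (A, X), (B, Y), (C, Y)

Work:
Best responses:
  P1 vs X: payoffs [2, 1, 0] → best response A (payoff 2)
  P1 vs Y: payoffs [1, 1, 1] → best response A/B/C (payoff 1)
  P1 vs Z: payoffs [3, 2, 0] → best response A (payoff 3)
  P2 vs A: payoffs [4, 1, 0] → best response X (payoff 4)
  P2 vs B: payoffs [1, 1, 1] → best response X/Y/Z (payoff 1)
  P2 vs C: payoffs [1, 1, 1] → best response X/Y/Z (payoff 1)
Mutual best responses: (A,X), (B,Y), (C,Y) → Nash equilibria.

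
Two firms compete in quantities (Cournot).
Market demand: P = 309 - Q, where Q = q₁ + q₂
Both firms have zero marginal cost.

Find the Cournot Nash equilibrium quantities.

q₁* = q₂* = 103.0; P* = 103.0

Work:
Profit: π_i = P·q_i = (a - q_i - q_j)·q_i
FOC: ∂π_i/∂q_i = a - 2q_i - q_j = 0
Reaction function: q_i = (309 - q_j)/2
Symmetry: q* = 309/3 = 103.0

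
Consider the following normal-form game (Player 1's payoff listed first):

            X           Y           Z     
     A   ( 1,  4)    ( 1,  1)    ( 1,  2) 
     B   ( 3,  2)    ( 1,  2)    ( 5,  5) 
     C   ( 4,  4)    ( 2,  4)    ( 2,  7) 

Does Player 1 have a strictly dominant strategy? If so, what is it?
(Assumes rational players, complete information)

No strictly dominant strategy exists for Player 1

Work:
A strategy strictly dominates another if it gives a strictly higher payoff against every opponent action. Compare each pair of P1's strategies column-by-column:
  A vs B: [1 vs 3, 1 vs 1, 1 vs 5] → A does not strictly dominate B (column X: 1 ≤ 3)
  A vs C: [1 vs 4, 1 vs 2, 1 vs 2] → A does not strictly dominate C (column X: 1 ≤ 4)
  B vs A: [3 vs 1, 1 vs 1, 5 vs 1] → B does not strictly dominate A (column Y: 1 ≤ 1)
  B vs C: [3 vs 4, 1 vs 2, 5 vs 2] → B does not strictly dominate C (column X: 3 ≤ 4)
  C vs A: [4 vs 1, 2 vs 1, 2 vs 1] → C strictly dominates A
  C vs B: [4 vs 3, 2 vs 1, 2 vs 5] → C does not strictly dominate B (column Z: 2 ≤ 5)
No single strategy strictly dominates all others → no strictly dominant strategy.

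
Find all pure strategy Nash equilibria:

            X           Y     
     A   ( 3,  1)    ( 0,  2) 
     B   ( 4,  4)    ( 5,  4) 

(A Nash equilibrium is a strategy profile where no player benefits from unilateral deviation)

Nash equilibrium: (B, X), (B, Y)

Work:
Best responses:
  P1 vs X: payoffs [3, 4] → best response B (payoff 4)
  P1 vs Y: payoffs [0, 5] → best response B (payoff 5)
  P2 vs A: payoffs [1, 2] → best response Y (payoff 2)
  P2 vs B: payoffs [4, 4] → best response X/Y (payoff 4)
Mutual best responses: (B,X), (B,Y) → Nash equilibria.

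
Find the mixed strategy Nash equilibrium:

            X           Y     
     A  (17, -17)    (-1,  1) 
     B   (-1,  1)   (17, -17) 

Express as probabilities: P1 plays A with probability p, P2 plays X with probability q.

p = 0.5, q = 0.5

Work:
Find probabilities that make opponent indifferent:
P2 chooses q to make P1 indifferent between A and B
P1 chooses p to make P2 indifferent between X and Y
Mixed NE: P1 plays (A: 0.5, B: 0.5), P2 plays (X: 0.5, Y: 0.5)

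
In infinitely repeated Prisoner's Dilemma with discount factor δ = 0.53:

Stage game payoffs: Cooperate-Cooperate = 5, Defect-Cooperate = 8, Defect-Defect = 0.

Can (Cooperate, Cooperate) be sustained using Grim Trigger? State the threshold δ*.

δ* = 0.375; since δ = 0.53 ≥ 0.375, cooperation can be sustained

Work:
For Grim Trigger:
Cooperate forever: 5/(1-δ)
Defect then punished: 8 + 0·δ/(1-δ)
Need: 5/(1-δ) ≥ 8 + 0·δ/(1-δ)
Solving: δ ≥ (T-R)/(T-P) = (8-5)/(8-0) = 0.375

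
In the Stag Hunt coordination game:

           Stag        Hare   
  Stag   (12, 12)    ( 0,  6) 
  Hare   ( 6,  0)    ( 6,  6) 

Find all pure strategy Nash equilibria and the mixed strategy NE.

Pure NE: (Stag, Stag) and (Hare, Hare); Mixed NE: p = 0.5, q = 0.5

Work:
Check pure NE:
(Stag, Stag): (12, 12) - no unilateral deviation beneficial
(Hare, Hare): (6, 6) - no unilateral deviation beneficial
Mixed NE: P1 plays Stag with p = 0.5, P2 plays Stag with q = 0.5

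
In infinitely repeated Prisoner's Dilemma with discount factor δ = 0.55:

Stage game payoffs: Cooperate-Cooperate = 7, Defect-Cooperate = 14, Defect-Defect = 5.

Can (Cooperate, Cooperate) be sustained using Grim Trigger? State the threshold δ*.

δ* = 0.7778; since δ = 0.55 < 0.7778, cooperation cannot be sustained

Work:
For Grim Trigger:
Cooperate forever: 7/(1-δ)
Defect then punished: 14 + 5·δ/(1-δ)
Need: 7/(1-δ) ≥ 14 + 5·δ/(1-δ)
Solving: δ ≥ (T-R)/(T-P) = (14-7)/(14-5) = 0.7778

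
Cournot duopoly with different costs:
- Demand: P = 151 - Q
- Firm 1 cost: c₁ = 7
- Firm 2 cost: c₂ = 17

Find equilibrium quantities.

q₁* = 51.33, q₂* = 41.33

Work:
Reaction: q₁ = (151 - 7 - q₂)/2
Reaction: q₂ = (151 - 17 - q₁)/2
Solve simultaneously:
q₁* = (151 - 2×7 + 17)/3 = 51.33
q₂* = (151 - 2×17 + 7)/3 = 41.33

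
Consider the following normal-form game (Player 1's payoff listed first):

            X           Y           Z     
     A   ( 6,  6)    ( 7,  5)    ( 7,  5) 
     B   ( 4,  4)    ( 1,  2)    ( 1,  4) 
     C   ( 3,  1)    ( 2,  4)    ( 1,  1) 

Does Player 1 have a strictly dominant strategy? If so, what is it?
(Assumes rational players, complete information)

Yes, Player 1's strictly dominant strategy is A

Work:
A strategy strictly dominates another if it gives a strictly higher payoff against every opponent action. Compare each pair of P1's strategies column-by-column:
  A vs B: [6 vs 4, 7 vs 1, 7 vs 1] → A strictly dominates B
  A vs C: [6 vs 3, 7 vs 2, 7 vs 1] → A strictly dominates C
  B vs A: [4 vs 6, 1 vs 7, 1 vs 7] → B does not strictly dominate A (column X: 4 ≤ 6)
  B vs C: [4 vs 3, 1 vs 2, 1 vs 1] → B does not strictly dominate C (column Y: 1 ≤ 2)
  C vs A: [3 vs 6, 2 vs 7, 1 vs 7] → C does not strictly dominate A (column X: 3 ≤ 6)
  C vs B: [3 vs 4, 2 vs 1, 1 vs 1] → C does not strictly dominate B (column X: 3 ≤ 4)
A strictly dominates every other strategy → strictly dominant.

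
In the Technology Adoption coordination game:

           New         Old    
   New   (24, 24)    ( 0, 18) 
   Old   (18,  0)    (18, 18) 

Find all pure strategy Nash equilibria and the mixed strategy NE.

Pure NE: (New, New) and (Old, Old); Mixed NE: p = 0.75, q = 0.75

Work:
Check pure NE:
(New, New): (24, 24) - no unilateral deviation beneficial
(Old, Old): (18, 18) - no unilateral deviation beneficial
Mixed NE: P1 plays New with p = 0.75, P2 plays New with q = 0.75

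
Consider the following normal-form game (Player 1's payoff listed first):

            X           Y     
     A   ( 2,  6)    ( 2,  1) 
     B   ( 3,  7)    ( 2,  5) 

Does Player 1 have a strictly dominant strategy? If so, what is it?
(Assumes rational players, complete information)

No strictly dominant strategy exists for Player 1

Work:
A strategy strictly dominates another if it gives a strictly higher payoff against every opponent action. Compare each pair of P1's strategies column-by-column:
  A vs B: [2 vs 3, 2 vs 2] → A does not strictly dominate B (column X: 2 ≤ 3)
  B vs A: [3 vs 2, 2 vs 2] → B does not strictly dominate A (column Y: 2 ≤ 2)
No single strategy strictly dominates all others → no strictly dominant strategy.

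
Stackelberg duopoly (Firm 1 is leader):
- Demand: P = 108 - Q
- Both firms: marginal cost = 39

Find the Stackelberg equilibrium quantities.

q₁* (leader) = 34.5, q₂* (follower) = 17.25

Work:
Follower's reaction: q₂ = (a - c - q₁)/2
Leader substitutes: π₁ = q₁·(a - q₁ - (a-c-q₁)/2 - c)
FOC: q₁* = (108 - 39)/2 = 34.50
Then: q₂* = (108 - 39 - 34.5)/2 = 17.25
Leader has first-mover advantage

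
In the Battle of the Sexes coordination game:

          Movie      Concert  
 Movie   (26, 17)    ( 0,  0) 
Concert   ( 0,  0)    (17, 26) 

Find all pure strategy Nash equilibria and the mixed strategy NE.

Pure NE: (Movie, Movie) and (Concert, Concert); Mixed NE: p = 0.6047, q = 0.3953

Work:
Check pure NE:
(Movie, Movie): (26, 17) - no unilateral deviation beneficial
(Concert, Concert): (17, 26) - no unilateral deviation beneficial
Mixed NE: P1 plays Movie with p = 0.6047, P2 plays Movie with q = 0.3953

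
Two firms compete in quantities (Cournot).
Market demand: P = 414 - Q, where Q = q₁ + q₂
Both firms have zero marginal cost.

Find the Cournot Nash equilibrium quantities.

q₁* = q₂* = 138.0; P* = 138.0

Work:
Profit: π_i = P·q_i = (a - q_i - q_j)·q_i
FOC: ∂π_i/∂q_i = a - 2q_i - q_j = 0
Reaction function: q_i = (414 - q_j)/2
Symmetry: q* = 414/3 = 138.0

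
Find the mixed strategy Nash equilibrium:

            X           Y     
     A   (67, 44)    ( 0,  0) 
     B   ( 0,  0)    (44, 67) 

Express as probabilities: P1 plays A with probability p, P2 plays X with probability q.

p = 0.6036, q = 0.3964

Work:
Find probabilities that make opponent indifferent:
P2 chooses q to make P1 indifferent between A and B
P1 chooses p to make P2 indifferent between X and Y
Mixed NE: P1 plays (A: 0.6036, B: 0.3964), P2 plays (X: 0.3964, Y: 0.6036)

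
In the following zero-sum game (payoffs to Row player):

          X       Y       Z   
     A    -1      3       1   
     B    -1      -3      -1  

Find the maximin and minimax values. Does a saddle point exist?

Maximin = -1, Minimax = -1, Saddle: True

Work:
Row minimums: [-1, -3] → maximin = -1
Column maximums: [-1, 3, 1] → minimax = -1
Saddle point exists! Game value = -1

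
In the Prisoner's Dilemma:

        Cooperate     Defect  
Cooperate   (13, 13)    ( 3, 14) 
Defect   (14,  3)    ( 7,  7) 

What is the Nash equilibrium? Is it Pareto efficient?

(Defect, Defect) is NE; not Pareto efficient

Work:
Defect dominates Cooperate for both players:
If P2 cooperates: Defect (14) > Cooperate (13)
If P2 defects: Defect (7) > Cooperate (3)
NE: (Defect, Defect) with payoff (7, 7)
But (Cooperate, Cooperate) = (13, 13) Pareto dominates (7, 7)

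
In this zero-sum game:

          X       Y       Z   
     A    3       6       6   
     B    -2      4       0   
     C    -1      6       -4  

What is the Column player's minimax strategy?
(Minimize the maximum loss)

Column should play X, value = 3

Work:
Column player minimizes Row's maximum payoff:
Column X: max payoff to Row = 3
Column Y: max payoff to Row = 6
Column Z: max payoff to Row = 6
Minimum is 3, achieved by column X.
Minimax strategy: X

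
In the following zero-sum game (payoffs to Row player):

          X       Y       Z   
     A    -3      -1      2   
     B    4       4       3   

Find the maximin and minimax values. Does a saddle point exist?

Maximin = 3, Minimax = 3, Saddle: True

Work:
Row minimums: [-3, 3] → maximin = 3
Column maximums: [4, 4, 3] → minimax = 3
Saddle point exists! Game value = 3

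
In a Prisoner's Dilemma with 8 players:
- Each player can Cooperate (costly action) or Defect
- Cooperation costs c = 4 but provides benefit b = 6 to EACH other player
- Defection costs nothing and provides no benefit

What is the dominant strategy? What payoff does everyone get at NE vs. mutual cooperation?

Dominant: Defect; NE payoff = 0; Coop payoff = 38

Work:
Defect dominates (saves cost c = 4, benefit to others is external)
NE: All defect → everyone gets 0
If all cooperate: each receives (7)×6 - 4 = 38
Social dilemma: 38 > 0 but NE gives 0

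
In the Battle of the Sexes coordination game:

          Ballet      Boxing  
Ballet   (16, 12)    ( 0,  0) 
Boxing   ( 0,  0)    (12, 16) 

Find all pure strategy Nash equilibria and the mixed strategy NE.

Pure NE: (Ballet, Ballet) and (Boxing, Boxing); Mixed NE: p = 0.5714, q = 0.4286

Work:
Check pure NE:
(Ballet, Ballet): (16, 12) - no unilateral deviation beneficial
(Boxing, Boxing): (12, 16) - no unilateral deviation beneficial
Mixed NE: P1 plays Ballet with p = 0.5714, P2 plays Ballet with q = 0.4286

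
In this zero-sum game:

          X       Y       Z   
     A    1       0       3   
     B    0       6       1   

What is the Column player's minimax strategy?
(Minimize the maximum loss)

Column should play X, value = 1

Work:
Column player minimizes Row's maximum payoff:
Column X: max payoff to Row = 1
Column Y: max payoff to Row = 6
Column Z: max payoff to Row = 3
Minimum is 1, achieved by column X.
Minimax strategy: X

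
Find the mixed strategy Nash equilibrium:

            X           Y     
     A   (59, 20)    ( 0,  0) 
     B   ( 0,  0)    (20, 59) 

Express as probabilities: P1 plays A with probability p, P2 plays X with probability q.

p = 0.7468, q = 0.2532

Work:
Find probabilities that make opponent indifferent:
P2 chooses q to make P1 indifferent between A and B
P1 chooses p to make P2 indifferent between X and Y
Mixed NE: P1 plays (A: 0.7468, B: 0.2532), P2 plays (X: 0.2532, Y: 0.7468)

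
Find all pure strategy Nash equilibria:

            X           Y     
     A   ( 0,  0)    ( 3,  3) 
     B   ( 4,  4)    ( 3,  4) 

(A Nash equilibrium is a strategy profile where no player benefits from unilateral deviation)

Nash equilibrium: (A, Y), (B, X), (B, Y)

Work:
Best responses:
  P1 vs X: payoffs [0, 4] → best response B (payoff 4)
  P1 vs Y: payoffs [3, 3] → best response A/B (payoff 3)
  P2 vs A: payoffs [0, 3] → best response Y (payoff 3)
  P2 vs B: payoffs [4, 4] → best response X/Y (payoff 4)
Mutual best responses: (A,Y), (B,X), (B,Y) → Nash equilibria.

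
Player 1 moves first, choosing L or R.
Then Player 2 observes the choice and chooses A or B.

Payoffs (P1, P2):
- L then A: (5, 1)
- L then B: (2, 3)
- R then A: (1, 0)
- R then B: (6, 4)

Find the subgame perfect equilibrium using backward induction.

P1 plays R, P2 plays B after L and B after R; Payoff (6, 4)

Work:
Backward induction:
After L: P2 chooses B → P1 gets 2
After R: P2 chooses B → P1 gets 6
P1 chooses R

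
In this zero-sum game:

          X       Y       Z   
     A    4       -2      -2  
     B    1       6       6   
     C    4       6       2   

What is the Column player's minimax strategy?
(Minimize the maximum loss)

Column should play X, value = 4

Work:
Column player minimizes Row's maximum payoff:
Column X: max payoff to Row = 4
Column Y: max payoff to Row = 6
Column Z: max payoff to Row = 6
Minimum is 4, achieved by column X.
Minimax strategy: X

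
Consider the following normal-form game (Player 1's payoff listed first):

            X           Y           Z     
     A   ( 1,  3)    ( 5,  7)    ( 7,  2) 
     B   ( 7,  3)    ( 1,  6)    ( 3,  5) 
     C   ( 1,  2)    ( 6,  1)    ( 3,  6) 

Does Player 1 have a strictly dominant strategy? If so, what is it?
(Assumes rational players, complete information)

No strictly dominant strategy exists for Player 1

Work:
A strategy strictly dominates another if it gives a strictly higher payoff against every opponent action. Compare each pair of P1's strategies column-by-column:
  A vs B: [1 vs 7, 5 vs 1, 7 vs 3] → A does not strictly dominate B (column X: 1 ≤ 7)
  A vs C: [1 vs 1, 5 vs 6, 7 vs 3] → A does not strictly dominate C (column X: 1 ≤ 1)
  B vs A: [7 vs 1, 1 vs 5, 3 vs 7] → B does not strictly dominate A (column Y: 1 ≤ 5)
  B vs C: [7 vs 1, 1 vs 6, 3 vs 3] → B does not strictly dominate C (column Y: 1 ≤ 6)
  C vs A: [1 vs 1, 6 vs 5, 3 vs 7] → C does not strictly dominate A (column X: 1 ≤ 1)
  C vs B: [1 vs 7, 6 vs 1, 3 vs 3] → C does not strictly dominate B (column X: 1 ≤ 7)
No single strategy strictly dominates all others → no strictly dominant strategy.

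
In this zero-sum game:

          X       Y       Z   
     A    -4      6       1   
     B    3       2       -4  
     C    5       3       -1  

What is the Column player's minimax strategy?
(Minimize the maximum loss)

Column should play Z, value = 1

Work:
Column player minimizes Row's maximum payoff:
Column X: max payoff to Row = 5
Column Y: max payoff to Row = 6
Column Z: max payoff to Row = 1
Minimum is 1, achieved by column Z.
Minimax strategy: Z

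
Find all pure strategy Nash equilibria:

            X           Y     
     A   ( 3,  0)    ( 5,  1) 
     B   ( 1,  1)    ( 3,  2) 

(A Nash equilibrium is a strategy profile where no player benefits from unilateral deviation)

Nash equilibrium: (A, Y)

Work:
Best responses:
  P1 vs X: payoffs [3, 1] → best response A (payoff 3)
  P1 vs Y: payoffs [5, 3] → best response A (payoff 5)
  P2 vs A: payoffs [0, 1] → best response Y (payoff 1)
  P2 vs B: payoffs [1, 2] → best response Y (payoff 2)
Mutual best responses: (A,Y) → Nash equilibria.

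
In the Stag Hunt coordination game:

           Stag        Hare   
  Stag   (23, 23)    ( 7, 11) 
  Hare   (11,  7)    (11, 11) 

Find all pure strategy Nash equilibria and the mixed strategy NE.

Pure NE: (Stag, Stag) and (Hare, Hare); Mixed NE: p = 0.25, q = 0.25

Work:
Check pure NE:
(Stag, Stag): (23, 23) - no unilateral deviation beneficial
(Hare, Hare): (11, 11) - no unilateral deviation beneficial
Mixed NE: P1 plays Stag with p = 0.25, P2 plays Stag with q = 0.25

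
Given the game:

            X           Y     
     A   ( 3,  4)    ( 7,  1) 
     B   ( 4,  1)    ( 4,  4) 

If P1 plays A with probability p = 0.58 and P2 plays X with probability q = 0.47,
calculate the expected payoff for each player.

E[P1] = 4.6496, E[P2] = 2.4856

Work:
E[P1] = p·q·π₁(A,X) + p·(1-q)·π₁(A,Y) + (1-p)·q·π₁(B,X) + (1-p)·(1-q)·π₁(B,Y)
= 0.58·0.47·3 + 0.58·0.53·7 + 0.42·0.47·4 + 0.42·0.53·4
= 4.6496

E[P2] = 2.4856 (similar calculation)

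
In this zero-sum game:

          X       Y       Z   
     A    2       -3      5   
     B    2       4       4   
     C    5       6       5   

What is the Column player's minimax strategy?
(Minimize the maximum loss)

Column should play X or Z (all achieve the minimum), value = 5

Work:
Column player minimizes Row's maximum payoff:
Column X: max payoff to Row = 5
Column Y: max payoff to Row = 6
Column Z: max payoff to Row = 5
Minimum is 5, achieved by columns X, Z (tied).
Each of X or Z is a minimax strategy.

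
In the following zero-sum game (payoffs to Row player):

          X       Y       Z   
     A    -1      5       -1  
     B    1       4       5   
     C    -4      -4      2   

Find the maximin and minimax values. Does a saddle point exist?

Maximin = 1, Minimax = 1, Saddle: True

Work:
Row minimums: [-1, 1, -4] → maximin = 1
Column maximums: [1, 5, 5] → minimax = 1
Saddle point exists! Game value = 1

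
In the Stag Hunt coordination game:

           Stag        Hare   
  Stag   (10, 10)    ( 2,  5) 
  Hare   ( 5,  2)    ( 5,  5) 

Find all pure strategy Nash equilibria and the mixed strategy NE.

Pure NE: (Stag, Stag) and (Hare, Hare); Mixed NE: p = 0.375, q = 0.375

Work:
Check pure NE:
(Stag, Stag): (10, 10) - no unilateral deviation beneficial
(Hare, Hare): (5, 5) - no unilateral deviation beneficial
Mixed NE: P1 plays Stag with p = 0.375, P2 plays Stag with q = 0.375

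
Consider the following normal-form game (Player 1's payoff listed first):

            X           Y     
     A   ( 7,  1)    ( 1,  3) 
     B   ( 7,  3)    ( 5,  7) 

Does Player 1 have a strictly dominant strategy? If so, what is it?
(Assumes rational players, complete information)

No strictly dominant strategy exists for Player 1

Work:
A strategy strictly dominates another if it gives a strictly higher payoff against every opponent action. Compare each pair of P1's strategies column-by-column:
  A vs B: [7 vs 7, 1 vs 5] → A does not strictly dominate B (column X: 7 ≤ 7)
  B vs A: [7 vs 7, 5 vs 1] → B does not strictly dominate A (column X: 7 ≤ 7)
No single strategy strictly dominates all others → no strictly dominant strategy.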